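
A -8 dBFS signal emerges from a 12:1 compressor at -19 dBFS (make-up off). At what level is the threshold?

Let T be the threshold. Output overshoot = (input overshoot)/R, so -19 − T = (-8 − T)/12.
12·(-19 − T) = -8 − T → 11·T = -228 − (-8) = -220.
T = -220/11 = -20 dBFS.

-20 dBFS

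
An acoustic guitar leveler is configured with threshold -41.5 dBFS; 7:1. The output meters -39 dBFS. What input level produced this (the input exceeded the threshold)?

-24 dBFS

The compressed level sits -39 − (-41.5) = 2.5 dB over threshold.
Undo the ratio: input overshoot = 2.5 × 7 = 17.5 dB, giving input = -24 dBFS.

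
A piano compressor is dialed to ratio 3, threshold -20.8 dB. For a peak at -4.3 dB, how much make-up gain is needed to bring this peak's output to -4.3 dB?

11 dB

Without make-up, output = threshold + overshoot/3 = -20.8 + 5.5 = -15.3 dB.
Gap to target: 11 dB.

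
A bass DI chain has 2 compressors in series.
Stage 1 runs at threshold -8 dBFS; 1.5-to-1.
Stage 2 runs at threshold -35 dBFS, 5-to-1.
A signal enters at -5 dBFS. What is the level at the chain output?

Stage 1: -5 dBFS is 3 dB over -8 dBFS; at 1.5:1 that becomes 2 dB over, giving -6 dBFS.
Stage 2: overshoot 29 dB → 29/5 = 5.8 dB → -29.2 dBFS.

-29.2 dBFS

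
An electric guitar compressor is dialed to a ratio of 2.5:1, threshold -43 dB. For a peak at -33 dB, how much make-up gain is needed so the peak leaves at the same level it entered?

6 dB

Overshoot 10 dB → 10/2.5 = 4 dB after compression, so the compressed level is -43 + 4 = -39 dB.
Make-up = target − compressed = -33 − (-39) = 6 dB.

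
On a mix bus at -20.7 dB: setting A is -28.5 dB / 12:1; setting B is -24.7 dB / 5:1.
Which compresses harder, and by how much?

A: GR = 7.8 − 7.8/12 = 7.15 dB.
B: GR = 4 − 4/5 = 3.2 dB.
A applies 3.95 dB more gain reduction.

A, by 3.95 dB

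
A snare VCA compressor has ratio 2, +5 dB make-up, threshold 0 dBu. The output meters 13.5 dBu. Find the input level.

17 dBu

Stripping the +5 dB make-up gives 8.5 dBu at the gain stage.
Post-compression overshoot = 8.5 − 0 = 8.5 dB.
Input overshoot = R × output overshoot = 17 dB → input = 0 + 17 = 17 dBu.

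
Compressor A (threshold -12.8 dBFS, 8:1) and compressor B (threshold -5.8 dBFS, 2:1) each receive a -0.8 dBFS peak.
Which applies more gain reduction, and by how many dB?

A, by 8 dB

A: 12 dB over, compressed to 1.5 dB over, so 10.5 dB of GR.
B: 5 dB over, compressed to 2.5 dB over, so 2.5 dB of GR.
Difference: 8 dB in favour of A.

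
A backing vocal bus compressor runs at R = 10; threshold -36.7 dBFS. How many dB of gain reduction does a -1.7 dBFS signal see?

31.5 dB

The signal is 35 dB above threshold.
A 10:1 ratio leaves 3.5 dB of that excess.
Gain reduction = 35 − 3.5 = 31.5 dB.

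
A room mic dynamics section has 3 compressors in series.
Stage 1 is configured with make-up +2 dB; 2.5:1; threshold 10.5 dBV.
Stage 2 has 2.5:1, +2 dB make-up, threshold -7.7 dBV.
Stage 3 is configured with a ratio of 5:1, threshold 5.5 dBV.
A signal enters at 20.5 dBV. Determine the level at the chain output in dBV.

Stage 1: 10 dB above 10.5 dBV, reduced 2.5:1 to 4 dB above → 14.5 dBV; +2 dB make-up → 16.5 dBV.
Stage 2: 16.5 dBV is 24.2 dB over -7.7 dBV; at 2.5:1 that becomes 9.68 dB over, giving 1.98 dBV; +2 dB make-up → 3.98 dBV.
Stage 3: 3.98 dBV ≤ 5.5 dBV, so stage 3 doesn't engage; output 3.98 dBV.

3.98 dBV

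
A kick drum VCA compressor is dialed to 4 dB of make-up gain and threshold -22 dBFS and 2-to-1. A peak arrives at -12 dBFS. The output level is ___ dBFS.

-13 dBFS

The input is 10 dB above the -22 dBFS threshold.
At 2:1 the overshoot is divided by 2, leaving 5 dB above threshold.
Output = -22 + 5 = -17 dBFS; make-up adds 4 dB, giving -13 dBFS.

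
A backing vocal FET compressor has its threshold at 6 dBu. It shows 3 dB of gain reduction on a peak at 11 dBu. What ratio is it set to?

2.5:1

Input overshoot = 11 − 6 = 5 dB.
Output overshoot = 5 − 3 = 2 dB.
Ratio = input overshoot / output overshoot = 5 / 2 = 2.5.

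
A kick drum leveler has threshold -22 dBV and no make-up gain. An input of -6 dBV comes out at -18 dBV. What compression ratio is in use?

4:1

Input overshoot = -6 − (-22) = 16 dB; output overshoot = -18 − (-22) = 4 dB.
Ratio = 16 / 4 = 4.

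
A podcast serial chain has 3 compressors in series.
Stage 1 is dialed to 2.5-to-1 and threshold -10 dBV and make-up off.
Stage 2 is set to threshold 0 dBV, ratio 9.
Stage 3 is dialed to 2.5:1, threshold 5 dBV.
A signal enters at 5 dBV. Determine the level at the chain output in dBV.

-4 dBV

Stage 1: 5 dBV is 15 dB over -10 dBV; at 2.5:1 that becomes 6 dB over, giving -4 dBV.
Stage 2: below threshold (-4 ≤ 0); passes unchanged; output -4 dBV.
Stage 3: below threshold (-4 ≤ 5); passes unchanged; output -4 dBV.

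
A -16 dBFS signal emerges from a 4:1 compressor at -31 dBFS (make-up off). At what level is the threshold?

-36 dBFS

Let T be the threshold. Output overshoot = (input overshoot)/R, so -31 − T = (-16 − T)/4.
4·(-31 − T) = -16 − T → 3·T = -124 − (-16) = -108.
T = -108/3 = -36 dBFS.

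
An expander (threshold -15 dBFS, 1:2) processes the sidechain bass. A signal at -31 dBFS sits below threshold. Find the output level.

-47 dBFS

Below threshold, a 1:2 expander applies gain = (2−1)×(T − x) of attenuation.
(2−1) × 16 = 16 dB, so output = -31 − 16 = -47 dBFS.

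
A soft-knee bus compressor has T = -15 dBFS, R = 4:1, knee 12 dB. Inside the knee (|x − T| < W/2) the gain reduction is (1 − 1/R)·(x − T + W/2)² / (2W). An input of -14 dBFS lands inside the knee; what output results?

-15.53125 dBFS

x − T + W/2 = -14 − (-15) + 6 = 7.
GR = (1 − 1/4) × 7² / 24 = 0.75 × 49 / 24 = 1.53125 dB.
Output = -14 − 1.53125 = -15.53125 dBFS.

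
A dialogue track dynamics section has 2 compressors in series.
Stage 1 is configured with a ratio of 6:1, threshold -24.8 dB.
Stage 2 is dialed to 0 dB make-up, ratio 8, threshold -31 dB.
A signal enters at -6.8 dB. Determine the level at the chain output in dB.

Stage 1: overshoot 18 dB → 18/6 = 3 dB → -21.8 dB.
Stage 2: overshoot 9.2 dB → 9.2/8 = 1.15 dB → -29.85 dB.

-29.85 dB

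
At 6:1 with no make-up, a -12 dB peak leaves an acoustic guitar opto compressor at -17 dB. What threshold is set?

-18 dB

Input is 6 dB above T (since output overshoot × R = input overshoot: (-17 − T)·6 = -12 − T gives T = -18 dB).
Check: -18 + (-12 − (-18))/6 = -18 + 1 = -17 dB. ✓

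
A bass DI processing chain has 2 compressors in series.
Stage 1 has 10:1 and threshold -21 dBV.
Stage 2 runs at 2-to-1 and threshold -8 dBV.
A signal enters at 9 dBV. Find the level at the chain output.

-18 dBV

Stage 1: overshoot 30 dB → 30/10 = 3 dB → -18 dBV.
Stage 2: below threshold (-18 ≤ -8); passes unchanged; output -18 dBV.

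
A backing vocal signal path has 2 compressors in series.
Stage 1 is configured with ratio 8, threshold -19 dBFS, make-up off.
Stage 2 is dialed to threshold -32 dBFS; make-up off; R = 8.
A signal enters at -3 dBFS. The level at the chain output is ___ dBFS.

-30.125 dBFS

Stage 1: overshoot 16 dB → 16/8 = 2 dB → -17 dBFS.
Stage 2: -17 dBFS is 15 dB over -32 dBFS; at 8:1 that becomes 1.875 dB over, giving -30.125 dBFS.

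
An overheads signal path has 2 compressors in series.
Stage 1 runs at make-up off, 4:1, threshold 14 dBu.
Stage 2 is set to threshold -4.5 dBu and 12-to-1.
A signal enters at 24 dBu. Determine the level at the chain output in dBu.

Stage 1: 10 dB above 14 dBu, reduced 4:1 to 2.5 dB above → 16.5 dBu.
Stage 2: 21 dB above -4.5 dBu, reduced 12:1 to 1.75 dB above → -2.75 dBu.

-2.75 dBu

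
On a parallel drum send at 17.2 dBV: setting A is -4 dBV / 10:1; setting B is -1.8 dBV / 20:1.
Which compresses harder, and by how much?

A: GR = 21.2 − 21.2/10 = 19.08 dB.
B: GR = 19 − 19/20 = 18.05 dB.
Difference: 1.03 dB in favour of A.

A, by 1.03 dB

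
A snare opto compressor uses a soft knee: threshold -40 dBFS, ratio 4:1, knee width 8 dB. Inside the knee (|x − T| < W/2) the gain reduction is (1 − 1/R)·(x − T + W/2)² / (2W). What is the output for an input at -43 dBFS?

-43.046875 dBFS

x − T + W/2 = -43 − (-40) + 4 = 1.
GR = (1 − 1/4) × 1² / 16 = 0.75 × 1 / 16 = 0.046875 dB.
Output = -43 − 0.046875 = -43.046875 dBFS.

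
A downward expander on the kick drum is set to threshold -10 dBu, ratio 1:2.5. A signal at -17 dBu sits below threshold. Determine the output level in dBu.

The input is 7 dB below the -10 dBu threshold.
A 1:2.5 expander multiplies undershoot by 2.5: 7 × 2.5 = 17.5 dB below threshold.
Output = -10 − 17.5 = -27.5 dBu.

-27.5 dBu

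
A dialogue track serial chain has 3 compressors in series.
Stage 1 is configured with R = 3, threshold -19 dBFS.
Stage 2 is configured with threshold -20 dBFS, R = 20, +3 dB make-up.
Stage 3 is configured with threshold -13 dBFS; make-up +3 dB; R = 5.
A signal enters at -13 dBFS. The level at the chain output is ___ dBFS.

-13.85 dBFS

Stage 1: 6 dB above -19 dBFS, reduced 3:1 to 2 dB above → -17 dBFS.
Stage 2: overshoot 3 dB → 3/20 = 0.15 dB → -19.85 dBFS; +3 dB make-up → -16.85 dBFS.
Stage 3: -16.85 dBFS is at or below the -13 dBFS threshold — no compression; make-up brings it to -13.85 dBFS.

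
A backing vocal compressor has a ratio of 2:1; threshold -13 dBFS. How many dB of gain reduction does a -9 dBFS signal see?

The signal is 4 dB above threshold.
A 2:1 ratio leaves 2 dB of that excess.
GR = overshoot in − overshoot out = 4 − 2 = 2 dB.

2 dB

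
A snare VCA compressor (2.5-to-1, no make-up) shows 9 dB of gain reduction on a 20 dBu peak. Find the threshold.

5 dBu

Gain reduction = 20 − 11 = 9 dB; output overshoot = GR / (R − 1) = 9 / 1.5 = 6 dB.
Threshold = output − output overshoot = 11 − 6 = 5 dBu.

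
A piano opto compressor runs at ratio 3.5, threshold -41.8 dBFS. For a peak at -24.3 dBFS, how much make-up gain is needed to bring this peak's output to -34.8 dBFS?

2 dB

Without make-up, output = threshold + overshoot/3.5 = -41.8 + 5 = -36.8 dBFS.
Gap to target: 2 dB.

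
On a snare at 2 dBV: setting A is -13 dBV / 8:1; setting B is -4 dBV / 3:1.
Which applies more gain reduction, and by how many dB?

A, by 9.125 dB

A: GR = 15 − 15/8 = 13.125 dB.
B: GR = 6 − 6/3 = 4 dB.
Difference: 9.125 dB in favour of A.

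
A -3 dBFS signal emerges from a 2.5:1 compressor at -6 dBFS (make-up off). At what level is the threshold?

-8 dBFS

Gain reduction = -3 − (-6) = 3 dB; output overshoot = GR / (R − 1) = 3 / 1.5 = 2 dB.
Threshold = output − output overshoot = -6 − 2 = -8 dBFS.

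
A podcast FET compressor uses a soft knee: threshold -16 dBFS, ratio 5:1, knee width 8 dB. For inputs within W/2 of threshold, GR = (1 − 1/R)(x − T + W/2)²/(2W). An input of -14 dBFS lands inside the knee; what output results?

x − T + W/2 = -14 − (-16) + 4 = 6.
GR = (1 − 1/5) × 6² / 16 = 0.8 × 36 / 16 = 1.8 dB.
Output = -14 − 1.8 = -15.8 dBFS.

-15.8 dBFS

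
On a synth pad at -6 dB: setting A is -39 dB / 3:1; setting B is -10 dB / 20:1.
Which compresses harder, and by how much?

A, by 18.2 dB

A: GR = 33 − 33/3 = 22 dB.
B: GR = 4 − 4/20 = 3.8 dB.
Difference: 18.2 dB in favour of A.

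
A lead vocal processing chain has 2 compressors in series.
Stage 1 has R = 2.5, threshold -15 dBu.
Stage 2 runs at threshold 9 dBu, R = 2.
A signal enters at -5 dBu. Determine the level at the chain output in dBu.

-11 dBu

Stage 1: overshoot 10 dB → 10/2.5 = 4 dB → -11 dBu.
Stage 2: -11 dBu ≤ 9 dBu, so stage 2 doesn't engage; output -11 dBu.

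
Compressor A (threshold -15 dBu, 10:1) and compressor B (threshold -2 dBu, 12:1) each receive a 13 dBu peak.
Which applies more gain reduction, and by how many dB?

A, by 11.45 dB

A: overshoot 28 dB → output overshoot 2.8 dB → GR 25.2 dB.
B: overshoot 15 dB → output overshoot 1.25 dB → GR 13.75 dB.
Difference: 11.45 dB in favour of A.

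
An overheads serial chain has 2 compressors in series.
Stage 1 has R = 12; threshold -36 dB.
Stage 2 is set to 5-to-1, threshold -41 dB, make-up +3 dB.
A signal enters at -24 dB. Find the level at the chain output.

Stage 1: -24 dB is 12 dB over -36 dB; at 12:1 that becomes 1 dB over, giving -35 dB.
Stage 2: 6 dB above -41 dB, reduced 5:1 to 1.2 dB above → -39.8 dB; +3 dB make-up → -36.8 dB.

-36.8 dB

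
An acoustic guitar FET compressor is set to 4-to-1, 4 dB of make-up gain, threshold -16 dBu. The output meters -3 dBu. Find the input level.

Remove make-up: -3 − 4 = -7 dBu.
That's 9 dB above the -16 dBu threshold.
Input overshoot = R × output overshoot = 36 dB → input = -16 + 36 = 20 dBu.

20 dBu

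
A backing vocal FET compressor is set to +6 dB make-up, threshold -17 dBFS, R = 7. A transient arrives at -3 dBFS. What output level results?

-9 dBFS

-3 dBFS sits 14 dB over threshold.
7:1 compression reduces that to 14/7 = 2 dB over.
So the level is -17 + 2 = -15 dBFS; make-up adds 6 dB, giving -9 dBFS.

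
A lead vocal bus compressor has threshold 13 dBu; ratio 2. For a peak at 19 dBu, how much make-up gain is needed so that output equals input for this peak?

The peak compresses to 13 + 6/2 = 16 dBu.
To reach 19 dBu requires 19 − 16 = 3 dB of make-up.

3 dB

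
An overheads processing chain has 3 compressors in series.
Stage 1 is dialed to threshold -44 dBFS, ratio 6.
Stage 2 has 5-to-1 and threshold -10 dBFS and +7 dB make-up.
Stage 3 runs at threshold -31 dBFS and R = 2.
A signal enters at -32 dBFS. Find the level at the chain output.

-35 dBFS

Stage 1: -32 dBFS is 12 dB over -44 dBFS; at 6:1 that becomes 2 dB over, giving -42 dBFS.
Stage 2: below threshold (-42 ≤ -10); passes unchanged; make-up brings it to -35 dBFS.
Stage 3: -35 dBFS ≤ -31 dBFS, so stage 3 doesn't engage; output -35 dBFS.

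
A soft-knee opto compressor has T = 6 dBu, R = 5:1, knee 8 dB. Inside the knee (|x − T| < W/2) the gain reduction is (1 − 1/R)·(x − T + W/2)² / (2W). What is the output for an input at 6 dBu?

5.2 dBu

x − T + W/2 = 6 − 6 + 4 = 4.
GR = (1 − 1/5) × 4² / 16 = 0.8 × 16 / 16 = 0.8 dB.
Output = 6 − 0.8 = 5.2 dBu.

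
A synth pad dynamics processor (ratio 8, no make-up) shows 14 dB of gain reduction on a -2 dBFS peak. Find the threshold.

-18 dBFS

Let T be the threshold. Output overshoot = (input overshoot)/R, so -16 − T = (-2 − T)/8.
8·(-16 − T) = -2 − T → 7·T = -128 − (-2) = -126.
T = -126/7 = -18 dBFS.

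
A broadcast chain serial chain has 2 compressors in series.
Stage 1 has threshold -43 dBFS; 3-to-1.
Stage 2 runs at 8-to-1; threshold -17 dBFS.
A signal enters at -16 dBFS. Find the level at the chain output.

-34 dBFS

Stage 1: 27 dB above -43 dBFS, reduced 3:1 to 9 dB above → -34 dBFS.
Stage 2: -34 dBFS is at or below the -17 dBFS threshold — no compression; output -34 dBFS.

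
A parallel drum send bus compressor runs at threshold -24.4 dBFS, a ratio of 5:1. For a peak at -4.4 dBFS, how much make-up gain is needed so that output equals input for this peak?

Without make-up, output = threshold + overshoot/5 = -24.4 + 4 = -20.4 dBFS.
Gap to target: 16 dB.

16 dB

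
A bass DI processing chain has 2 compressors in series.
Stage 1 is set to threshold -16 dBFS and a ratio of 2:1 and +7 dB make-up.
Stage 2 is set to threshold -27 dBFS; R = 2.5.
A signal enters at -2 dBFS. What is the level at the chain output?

Stage 1: overshoot 14 dB → 14/2 = 7 dB → -9 dBFS; +7 dB make-up → -2 dBFS.
Stage 2: overshoot 25 dB → 25/2.5 = 10 dB → -17 dBFS.

-17 dBFS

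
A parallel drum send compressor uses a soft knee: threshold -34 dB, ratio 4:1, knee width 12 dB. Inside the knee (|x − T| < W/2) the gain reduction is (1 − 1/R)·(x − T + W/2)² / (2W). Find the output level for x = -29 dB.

-32.78125 dB

x − T + W/2 = -29 − (-34) + 6 = 11.
GR = (1 − 1/4) × 11² / 24 = 0.75 × 121 / 24 = 3.78125 dB.
Output = -29 − 3.78125 = -32.78125 dB.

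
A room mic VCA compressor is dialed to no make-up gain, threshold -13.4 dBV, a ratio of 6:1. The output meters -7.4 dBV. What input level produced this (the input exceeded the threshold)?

22.6 dBV

Post-compression overshoot = -7.4 − (-13.4) = 6 dB.
Undo the ratio: input overshoot = 6 × 6 = 36 dB, giving input = 22.6 dBV.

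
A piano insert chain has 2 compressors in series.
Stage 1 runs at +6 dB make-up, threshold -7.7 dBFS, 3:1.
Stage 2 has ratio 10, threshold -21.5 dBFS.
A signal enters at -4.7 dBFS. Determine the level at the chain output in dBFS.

Stage 1: overshoot 3 dB → 3/3 = 1 dB → -6.7 dBFS; +6 dB make-up → -0.7 dBFS.
Stage 2: -0.7 dBFS is 20.8 dB over -21.5 dBFS; at 10:1 that becomes 2.08 dB over, giving -19.42 dBFS.

-19.42 dBFS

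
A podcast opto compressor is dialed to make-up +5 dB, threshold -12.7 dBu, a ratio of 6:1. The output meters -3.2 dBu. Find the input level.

Stripping the +5 dB make-up gives -8.2 dBu at the gain stage.
The compressed level sits -8.2 − (-12.7) = 4.5 dB over threshold.
Before 6:1 compression the overshoot was 4.5 × 6 = 27 dB, so input = -12.7 + 27 = 14.3 dBu.

14.3 dBu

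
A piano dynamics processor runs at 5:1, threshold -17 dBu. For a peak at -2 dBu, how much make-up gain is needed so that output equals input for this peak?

Without make-up, output = threshold + overshoot/5 = -17 + 3 = -14 dBu.
Gap to target: 12 dB.

12 dB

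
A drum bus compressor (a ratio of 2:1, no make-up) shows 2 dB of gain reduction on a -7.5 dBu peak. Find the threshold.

-11.5 dBu

Input is 4 dB above T (since output overshoot × R = input overshoot: (-9.5 − T)·2 = -7.5 − T gives T = -11.5 dBu).
Check: -11.5 + (-7.5 − (-11.5))/2 = -11.5 + 2 = -9.5 dBu. ✓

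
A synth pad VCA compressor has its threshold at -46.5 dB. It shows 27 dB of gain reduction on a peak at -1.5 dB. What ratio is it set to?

2.5:1

Input overshoot = -1.5 − (-46.5) = 45 dB.
Output overshoot = 45 − 27 = 18 dB.
Ratio = input overshoot / output overshoot = 45 / 18 = 2.5.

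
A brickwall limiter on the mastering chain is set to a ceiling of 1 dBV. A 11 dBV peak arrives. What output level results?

1 dBV

At ∞:1, everything above 1 dBV is held at the ceiling.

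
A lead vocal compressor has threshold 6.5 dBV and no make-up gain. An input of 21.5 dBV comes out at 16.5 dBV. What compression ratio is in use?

1.5:1

Input overshoot = 21.5 − 6.5 = 15 dB; output overshoot = 16.5 − 6.5 = 10 dB.
Ratio = 15 / 10 = 1.5.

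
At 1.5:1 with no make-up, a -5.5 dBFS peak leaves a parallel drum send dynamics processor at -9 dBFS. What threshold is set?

-16 dBFS

Input is 10.5 dB above T (since output overshoot × R = input overshoot: (-9 − T)·1.5 = -5.5 − T gives T = -16 dBFS).
Check: -16 + (-5.5 − (-16))/1.5 = -16 + 7 = -9 dBFS. ✓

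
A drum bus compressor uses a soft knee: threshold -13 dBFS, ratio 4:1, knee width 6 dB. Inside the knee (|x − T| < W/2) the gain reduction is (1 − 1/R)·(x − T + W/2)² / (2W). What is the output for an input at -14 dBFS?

-14.25 dBFS

x − T + W/2 = -14 − (-13) + 3 = 2.
GR = (1 − 1/4) × 2² / 12 = 0.75 × 4 / 12 = 0.25 dB.
Output = -14 − 0.25 = -14.25 dBFS.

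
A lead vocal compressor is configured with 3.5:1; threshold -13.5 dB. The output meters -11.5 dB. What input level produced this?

-6.5 dB

That's 2 dB above the -13.5 dB threshold.
Input overshoot = R × output overshoot = 7 dB → input = -13.5 + 7 = -6.5 dB.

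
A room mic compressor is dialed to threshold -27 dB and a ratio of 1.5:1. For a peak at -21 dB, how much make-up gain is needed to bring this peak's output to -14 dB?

9 dB

Without make-up, output = threshold + overshoot/1.5 = -27 + 4 = -23 dB.
Gap to target: 9 dB.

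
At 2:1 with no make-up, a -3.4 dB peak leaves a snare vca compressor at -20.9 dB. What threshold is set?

-38.4 dB

Gain reduction = -3.4 − (-20.9) = 17.5 dB; output overshoot = GR / (R − 1) = 17.5 / 1 = 17.5 dB.
Threshold = output − output overshoot = -20.9 − 17.5 = -38.4 dB.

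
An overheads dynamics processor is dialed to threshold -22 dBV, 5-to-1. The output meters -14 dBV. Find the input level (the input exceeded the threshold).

18 dBV

Post-compression overshoot = -14 − (-22) = 8 dB.
Undo the ratio: input overshoot = 8 × 5 = 40 dB, giving input = 18 dBV.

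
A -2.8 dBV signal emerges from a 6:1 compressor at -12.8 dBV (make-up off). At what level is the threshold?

Let T be the threshold. Output overshoot = (input overshoot)/R, so -12.8 − T = (-2.8 − T)/6.
6·(-12.8 − T) = -2.8 − T → 5·T = -76.8 − (-2.8) = -74.
T = -74/5 = -14.8 dBV.

-14.8 dBV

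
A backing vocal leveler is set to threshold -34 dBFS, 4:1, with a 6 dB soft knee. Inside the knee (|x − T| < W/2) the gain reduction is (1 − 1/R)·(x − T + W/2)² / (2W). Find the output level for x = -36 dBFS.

x − T + W/2 = -36 − (-34) + 3 = 1.
GR = (1 − 1/4) × 1² / 12 = 0.75 × 1 / 12 = 0.0625 dB.
Output = -36 − 0.0625 = -36.0625 dBFS.

-36.0625 dBFS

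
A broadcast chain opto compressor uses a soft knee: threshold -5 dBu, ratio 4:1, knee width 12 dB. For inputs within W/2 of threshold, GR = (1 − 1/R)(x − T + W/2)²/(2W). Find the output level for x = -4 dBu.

-5.53125 dBu

x − T + W/2 = -4 − (-5) + 6 = 7.
GR = (1 − 1/4) × 7² / 24 = 0.75 × 49 / 24 = 1.53125 dB.
Output = -4 − 1.53125 = -5.53125 dBu.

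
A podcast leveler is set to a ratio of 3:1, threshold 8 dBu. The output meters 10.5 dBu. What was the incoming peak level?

The compressed level sits 10.5 − 8 = 2.5 dB over threshold.
Input overshoot = R × output overshoot = 7.5 dB → input = 8 + 7.5 = 15.5 dBu.

15.5 dBu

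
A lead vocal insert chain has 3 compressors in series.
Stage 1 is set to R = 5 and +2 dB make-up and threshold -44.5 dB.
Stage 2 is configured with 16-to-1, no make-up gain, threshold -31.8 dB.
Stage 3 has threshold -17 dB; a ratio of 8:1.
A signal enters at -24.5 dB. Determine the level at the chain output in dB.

Stage 1: 20 dB above -44.5 dB, reduced 5:1 to 4 dB above → -40.5 dB; +2 dB make-up → -38.5 dB.
Stage 2: below threshold (-38.5 ≤ -31.8); passes unchanged; output -38.5 dB.
Stage 3: -38.5 dB is at or below the -17 dB threshold — no compression; output -38.5 dB.

-38.5 dB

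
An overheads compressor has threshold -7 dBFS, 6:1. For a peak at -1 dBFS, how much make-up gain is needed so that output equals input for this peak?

The peak compresses to -7 + 6/6 = -6 dBFS.
To reach -1 dBFS requires -1 − (-6) = 5 dB of make-up.

5 dB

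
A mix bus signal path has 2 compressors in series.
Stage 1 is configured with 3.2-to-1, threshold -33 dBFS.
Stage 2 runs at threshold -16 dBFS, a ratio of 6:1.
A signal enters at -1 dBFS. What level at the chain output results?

Stage 1: 32 dB above -33 dBFS, reduced 3.2:1 to 10 dB above → -23 dBFS.
Stage 2: -23 dBFS is at or below the -16 dBFS threshold — no compression; output -23 dBFS.

-23 dBFS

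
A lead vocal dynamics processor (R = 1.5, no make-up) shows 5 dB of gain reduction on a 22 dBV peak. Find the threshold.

Input is 15 dB above T (since output overshoot × R = input overshoot: (17 − T)·1.5 = 22 − T gives T = 7 dBV).
Check: 7 + (22 − 7)/1.5 = 7 + 10 = 17 dBV. ✓

7 dBV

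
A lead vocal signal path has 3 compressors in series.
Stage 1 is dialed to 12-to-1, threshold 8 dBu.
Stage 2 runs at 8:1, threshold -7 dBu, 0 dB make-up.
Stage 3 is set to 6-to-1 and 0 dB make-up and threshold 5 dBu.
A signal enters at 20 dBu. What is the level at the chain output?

-5 dBu

Stage 1: 20 dBu is 12 dB over 8 dBu; at 12:1 that becomes 1 dB over, giving 9 dBu.
Stage 2: 9 dBu is 16 dB over -7 dBu; at 8:1 that becomes 2 dB over, giving -5 dBu.
Stage 3: -5 dBu is at or below the 5 dBu threshold — no compression; output -5 dBu.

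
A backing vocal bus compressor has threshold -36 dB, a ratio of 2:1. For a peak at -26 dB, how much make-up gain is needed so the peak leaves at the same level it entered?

Overshoot 10 dB → 10/2 = 5 dB after compression, so the compressed level is -36 + 5 = -31 dB.
Make-up = target − compressed = -26 − (-31) = 5 dB.

5 dB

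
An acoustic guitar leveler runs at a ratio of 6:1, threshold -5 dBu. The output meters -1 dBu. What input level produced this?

19 dBu

That's 4 dB above the -5 dBu threshold.
Before 6:1 compression the overshoot was 4 × 6 = 24 dB, so input = -5 + 24 = 19 dBu.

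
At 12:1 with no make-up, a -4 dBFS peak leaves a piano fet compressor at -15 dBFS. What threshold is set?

Gain reduction = -4 − (-15) = 11 dB; output overshoot = GR / (R − 1) = 11 / 11 = 1 dB.
Threshold = output − output overshoot = -15 − 1 = -16 dBFS.

-16 dBFS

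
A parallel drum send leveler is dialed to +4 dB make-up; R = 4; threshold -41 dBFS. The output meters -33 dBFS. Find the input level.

Remove make-up: -33 − 4 = -37 dBFS.
Post-compression overshoot = -37 − (-41) = 4 dB.
Input overshoot = R × output overshoot = 16 dB → input = -41 + 16 = -25 dBFS.

-25 dBFS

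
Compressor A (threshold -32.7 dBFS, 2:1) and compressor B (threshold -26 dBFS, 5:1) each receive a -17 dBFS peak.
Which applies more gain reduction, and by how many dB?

A: 15.7 dB over, compressed to 7.85 dB over, so 7.85 dB of GR.
B: 9 dB over, compressed to 1.8 dB over, so 7.2 dB of GR.
A applies 0.65 dB more gain reduction.

A, by 0.65 dB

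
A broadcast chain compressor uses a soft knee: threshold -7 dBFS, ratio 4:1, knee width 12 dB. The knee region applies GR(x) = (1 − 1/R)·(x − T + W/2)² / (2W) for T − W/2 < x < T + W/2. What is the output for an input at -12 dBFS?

-12.03125 dBFS

x − T + W/2 = -12 − (-7) + 6 = 1.
GR = (1 − 1/4) × 1² / 24 = 0.75 × 1 / 24 = 0.03125 dB.
Output = -12 − 0.03125 = -12.03125 dBFS.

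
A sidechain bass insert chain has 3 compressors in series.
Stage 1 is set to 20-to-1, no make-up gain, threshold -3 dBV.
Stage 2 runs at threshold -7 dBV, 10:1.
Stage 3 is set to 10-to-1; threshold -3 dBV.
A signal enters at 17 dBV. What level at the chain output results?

-6.5 dBV

Stage 1: overshoot 20 dB → 20/20 = 1 dB → -2 dBV.
Stage 2: -2 dBV is 5 dB over -7 dBV; at 10:1 that becomes 0.5 dB over, giving -6.5 dBV.
Stage 3: -6.5 dBV is at or below the -3 dBV threshold — no compression; output -6.5 dBV.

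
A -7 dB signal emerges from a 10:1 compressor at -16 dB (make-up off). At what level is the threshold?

-17 dB

Input is 10 dB above T (since output overshoot × R = input overshoot: (-16 − T)·10 = -7 − T gives T = -17 dB).
Check: -17 + (-7 − (-17))/10 = -17 + 1 = -16 dB. ✓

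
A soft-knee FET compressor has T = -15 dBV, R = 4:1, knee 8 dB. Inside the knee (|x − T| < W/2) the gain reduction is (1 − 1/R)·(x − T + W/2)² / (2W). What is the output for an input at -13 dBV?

x − T + W/2 = -13 − (-15) + 4 = 6.
GR = (1 − 1/4) × 6² / 16 = 0.75 × 36 / 16 = 1.6875 dB.
Output = -13 − 1.6875 = -14.6875 dBV.

-14.6875 dBV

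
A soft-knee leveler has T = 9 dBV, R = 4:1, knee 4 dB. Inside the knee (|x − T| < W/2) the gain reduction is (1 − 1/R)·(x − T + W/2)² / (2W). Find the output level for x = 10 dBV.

9.15625 dBV

x − T + W/2 = 10 − 9 + 2 = 3.
GR = (1 − 1/4) × 3² / 8 = 0.75 × 9 / 8 = 0.84375 dB.
Output = 10 − 0.84375 = 9.15625 dBV.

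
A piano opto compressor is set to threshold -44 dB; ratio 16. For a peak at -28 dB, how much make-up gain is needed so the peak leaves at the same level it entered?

The peak compresses to -44 + 16/16 = -43 dB.
To reach -28 dB requires -28 − (-43) = 15 dB of make-up.

15 dB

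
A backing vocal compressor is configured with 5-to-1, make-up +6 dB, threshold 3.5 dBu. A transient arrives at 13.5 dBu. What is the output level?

Overshoot: 13.5 − 3.5 = 10 dB.
The 10 dB excess becomes 2 dB after 5:1 reduction.
Output = 3.5 + 2 = 5.5 dBu; make-up adds 6 dB, giving 11.5 dBu.

11.5 dBu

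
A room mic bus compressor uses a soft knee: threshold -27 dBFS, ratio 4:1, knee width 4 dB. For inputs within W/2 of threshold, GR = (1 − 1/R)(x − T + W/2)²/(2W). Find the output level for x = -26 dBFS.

x − T + W/2 = -26 − (-27) + 2 = 3.
GR = (1 − 1/4) × 3² / 8 = 0.75 × 9 / 8 = 0.84375 dB.
Output = -26 − 0.84375 = -26.84375 dBFS.

-26.84375 dBFS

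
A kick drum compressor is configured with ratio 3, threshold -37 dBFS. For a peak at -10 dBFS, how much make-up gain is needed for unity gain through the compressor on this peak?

The peak compresses to -37 + 27/3 = -28 dBFS.
To reach -10 dBFS requires -10 − (-28) = 18 dB of make-up.

18 dB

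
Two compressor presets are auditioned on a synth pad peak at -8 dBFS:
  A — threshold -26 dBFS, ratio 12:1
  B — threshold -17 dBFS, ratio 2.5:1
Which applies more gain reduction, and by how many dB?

A, by 11.1 dB

A: 18 dB over, compressed to 1.5 dB over, so 16.5 dB of GR.
B: 9 dB over, compressed to 3.6 dB over, so 5.4 dB of GR.
A applies 11.1 dB more gain reduction.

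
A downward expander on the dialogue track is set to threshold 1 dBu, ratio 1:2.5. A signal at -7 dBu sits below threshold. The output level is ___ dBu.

Below threshold, a 1:2.5 expander applies gain = (2.5−1)×(T − x) of attenuation.
(2.5−1) × 8 = 12 dB, so output = -7 − 12 = -19 dBu.

-19 dBu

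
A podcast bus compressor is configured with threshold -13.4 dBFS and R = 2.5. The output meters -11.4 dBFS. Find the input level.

-8.4 dBFS

That's 2 dB above the -13.4 dBFS threshold.
Undo the ratio: input overshoot = 2 × 2.5 = 5 dB, giving input = -8.4 dBFS.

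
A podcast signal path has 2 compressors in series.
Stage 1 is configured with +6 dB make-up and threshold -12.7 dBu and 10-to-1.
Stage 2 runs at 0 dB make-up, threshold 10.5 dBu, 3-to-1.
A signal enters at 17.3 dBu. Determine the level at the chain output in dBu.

-3.7 dBu

Stage 1: 30 dB above -12.7 dBu, reduced 10:1 to 3 dB above → -9.7 dBu; +6 dB make-up → -3.7 dBu.
Stage 2: -3.7 dBu is at or below the 10.5 dBu threshold — no compression; output -3.7 dBu.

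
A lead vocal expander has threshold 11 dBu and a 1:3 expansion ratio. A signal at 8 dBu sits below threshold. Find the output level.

2 dBu

Below threshold, a 1:3 expander applies gain = (3−1)×(T − x) of attenuation.
(3−1) × 3 = 6 dB, so output = 8 − 6 = 2 dBu.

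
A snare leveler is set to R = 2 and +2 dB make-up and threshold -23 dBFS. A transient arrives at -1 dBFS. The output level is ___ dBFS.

The input is 22 dB above the -23 dBFS threshold.
At 2:1 the overshoot is divided by 2, leaving 11 dB above threshold.
So the level is -23 + 11 = -12 dBFS; make-up adds 2 dB, giving -10 dBFS.

-10 dBFS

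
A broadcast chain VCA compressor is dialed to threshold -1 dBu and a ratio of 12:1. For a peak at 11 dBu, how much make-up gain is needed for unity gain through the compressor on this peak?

Overshoot 12 dB → 12/12 = 1 dB after compression, so the compressed level is -1 + 1 = 0 dBu.
Make-up = target − compressed = 11 − 0 = 11 dB.

11 dB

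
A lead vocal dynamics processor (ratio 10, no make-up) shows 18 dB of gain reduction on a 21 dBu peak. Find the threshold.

1 dBu

Gain reduction = 21 − 3 = 18 dB; output overshoot = GR / (R − 1) = 18 / 9 = 2 dB.
Threshold = output − output overshoot = 3 − 2 = 1 dBu.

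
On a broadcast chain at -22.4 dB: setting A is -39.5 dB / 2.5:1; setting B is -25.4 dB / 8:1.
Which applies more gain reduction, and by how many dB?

A, by 7.635 dB

A: overshoot 17.1 dB → output overshoot 6.84 dB → GR 10.26 dB.
B: overshoot 3 dB → output overshoot 0.375 dB → GR 2.625 dB.
Difference: 7.635 dB in favour of A.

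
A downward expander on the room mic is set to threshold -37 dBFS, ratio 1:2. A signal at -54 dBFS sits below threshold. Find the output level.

Below threshold, a 1:2 expander applies gain = (2−1)×(T − x) of attenuation.
(2−1) × 17 = 17 dB, so output = -54 − 17 = -71 dBFS.

-71 dBFS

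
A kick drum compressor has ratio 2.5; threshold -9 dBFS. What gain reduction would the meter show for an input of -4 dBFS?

-4 dBFS exceeds the threshold by 5 dB.
At 2.5:1, output sits 5/2.5 = 2 dB above threshold.
Gain reduction = 5 − 2 = 3 dB.

3 dB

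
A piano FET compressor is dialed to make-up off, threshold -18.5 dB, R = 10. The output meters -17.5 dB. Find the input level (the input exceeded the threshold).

That's 1 dB above the -18.5 dB threshold.
Before 10:1 compression the overshoot was 1 × 10 = 10 dB, so input = -18.5 + 10 = -8.5 dB.

-8.5 dB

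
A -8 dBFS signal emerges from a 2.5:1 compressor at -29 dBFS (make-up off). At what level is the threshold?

Input is 35 dB above T (since output overshoot × R = input overshoot: (-29 − T)·2.5 = -8 − T gives T = -43 dBFS).
Check: -43 + (-8 − (-43))/2.5 = -43 + 14 = -29 dBFS. ✓

-43 dBFS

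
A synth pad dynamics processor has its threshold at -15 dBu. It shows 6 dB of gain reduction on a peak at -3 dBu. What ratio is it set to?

Input overshoot = -3 − (-15) = 12 dB.
Output overshoot = 12 − 6 = 6 dB.
Ratio = input overshoot / output overshoot = 12 / 6 = 2.

2:1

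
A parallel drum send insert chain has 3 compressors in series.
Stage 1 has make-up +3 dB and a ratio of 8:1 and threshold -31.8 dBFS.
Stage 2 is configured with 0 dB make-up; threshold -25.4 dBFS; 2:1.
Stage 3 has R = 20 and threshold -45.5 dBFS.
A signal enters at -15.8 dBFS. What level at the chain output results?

-44.565 dBFS

Stage 1: 16 dB above -31.8 dBFS, reduced 8:1 to 2 dB above → -29.8 dBFS; +3 dB make-up → -26.8 dBFS.
Stage 2: -26.8 dBFS ≤ -25.4 dBFS, so stage 2 doesn't engage; output -26.8 dBFS.
Stage 3: -26.8 dBFS is 18.7 dB over -45.5 dBFS; at 20:1 that becomes 0.935 dB over, giving -44.565 dBFS.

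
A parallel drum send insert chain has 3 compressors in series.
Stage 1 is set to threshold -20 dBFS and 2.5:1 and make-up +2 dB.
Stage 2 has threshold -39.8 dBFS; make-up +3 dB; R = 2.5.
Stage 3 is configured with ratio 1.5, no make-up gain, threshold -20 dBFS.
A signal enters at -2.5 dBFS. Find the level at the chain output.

-25.28 dBFS

Stage 1: 17.5 dB above -20 dBFS, reduced 2.5:1 to 7 dB above → -13 dBFS; +2 dB make-up → -11 dBFS.
Stage 2: overshoot 28.8 dB → 28.8/2.5 = 11.52 dB → -28.28 dBFS; +3 dB make-up → -25.28 dBFS.
Stage 3: -25.28 dBFS ≤ -20 dBFS, so stage 3 doesn't engage; output -25.28 dBFS.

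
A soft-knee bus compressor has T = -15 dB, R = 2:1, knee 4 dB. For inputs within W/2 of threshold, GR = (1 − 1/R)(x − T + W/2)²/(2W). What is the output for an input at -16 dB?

x − T + W/2 = -16 − (-15) + 2 = 1.
GR = (1 − 1/2) × 1² / 8 = 0.5 × 1 / 8 = 0.0625 dB.
Output = -16 − 0.0625 = -16.0625 dB.

-16.0625 dB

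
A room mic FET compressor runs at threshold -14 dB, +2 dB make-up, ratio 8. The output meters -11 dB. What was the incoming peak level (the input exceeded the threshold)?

-6 dB

Stripping the +2 dB make-up gives -13 dB at the gain stage.
The compressed level sits -13 − (-14) = 1 dB over threshold.
Before 8:1 compression the overshoot was 1 × 8 = 8 dB, so input = -14 + 8 = -6 dB.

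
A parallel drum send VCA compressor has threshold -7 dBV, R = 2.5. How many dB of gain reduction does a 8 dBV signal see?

Overshoot = 8 − (-7) = 15 dB.
After 2.5:1 compression the overshoot becomes 15/2.5 = 6 dB.
GR = overshoot in − overshoot out = 15 − 6 = 9 dB.

9 dB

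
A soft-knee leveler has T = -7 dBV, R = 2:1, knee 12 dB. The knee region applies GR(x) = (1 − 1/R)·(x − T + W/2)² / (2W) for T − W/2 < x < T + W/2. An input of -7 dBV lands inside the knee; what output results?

-7.75 dBV

x − T + W/2 = -7 − (-7) + 6 = 6.
GR = (1 − 1/2) × 6² / 24 = 0.5 × 36 / 24 = 0.75 dB.
Output = -7 − 0.75 = -7.75 dBV.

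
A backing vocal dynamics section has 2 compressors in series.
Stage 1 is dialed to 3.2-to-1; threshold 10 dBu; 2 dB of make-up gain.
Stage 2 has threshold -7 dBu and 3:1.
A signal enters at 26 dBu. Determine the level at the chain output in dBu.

Stage 1: 26 dBu is 16 dB over 10 dBu; at 3.2:1 that becomes 5 dB over, giving 15 dBu; +2 dB make-up → 17 dBu.
Stage 2: 17 dBu is 24 dB over -7 dBu; at 3:1 that becomes 8 dB over, giving 1 dBu.

1 dBu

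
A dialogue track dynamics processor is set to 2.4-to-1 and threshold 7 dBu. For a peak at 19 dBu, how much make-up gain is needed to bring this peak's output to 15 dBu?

3 dB

Without make-up, output = threshold + overshoot/2.4 = 7 + 5 = 12 dBu.
Gap to target: 3 dB.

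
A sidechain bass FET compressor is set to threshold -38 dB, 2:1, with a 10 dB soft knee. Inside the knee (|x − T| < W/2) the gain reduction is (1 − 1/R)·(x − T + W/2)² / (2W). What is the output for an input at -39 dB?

x − T + W/2 = -39 − (-38) + 5 = 4.
GR = (1 − 1/2) × 4² / 20 = 0.5 × 16 / 20 = 0.4 dB.
Output = -39 − 0.4 = -39.4 dB.

-39.4 dB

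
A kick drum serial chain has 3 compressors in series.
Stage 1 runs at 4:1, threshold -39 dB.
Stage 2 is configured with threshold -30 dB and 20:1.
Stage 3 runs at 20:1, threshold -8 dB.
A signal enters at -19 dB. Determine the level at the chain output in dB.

Stage 1: overshoot 20 dB → 20/4 = 5 dB → -34 dB.
Stage 2: -34 dB ≤ -30 dB, so stage 2 doesn't engage; output -34 dB.
Stage 3: -34 dB ≤ -8 dB, so stage 3 doesn't engage; output -34 dB.

-34 dB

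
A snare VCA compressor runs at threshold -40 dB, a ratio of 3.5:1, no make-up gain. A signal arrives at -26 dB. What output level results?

-36 dB

Overshoot: -26 − (-40) = 14 dB.
At 3.5:1 the overshoot is divided by 3.5, leaving 4 dB above threshold.
Output = -40 + 4 = -36 dB.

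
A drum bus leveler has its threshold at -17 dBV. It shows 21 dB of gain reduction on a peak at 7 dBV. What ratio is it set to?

8:1

Input overshoot = 7 − (-17) = 24 dB.
Output overshoot = 24 − 21 = 3 dB.
Ratio = input overshoot / output overshoot = 24 / 3 = 8.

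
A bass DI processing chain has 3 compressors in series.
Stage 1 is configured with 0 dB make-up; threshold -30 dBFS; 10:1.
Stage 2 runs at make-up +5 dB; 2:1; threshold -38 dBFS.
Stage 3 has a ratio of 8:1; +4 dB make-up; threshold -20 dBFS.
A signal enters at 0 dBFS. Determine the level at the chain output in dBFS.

Stage 1: overshoot 30 dB → 30/10 = 3 dB → -27 dBFS.
Stage 2: 11 dB above -38 dBFS, reduced 2:1 to 5.5 dB above → -32.5 dBFS; +5 dB make-up → -27.5 dBFS.
Stage 3: -27.5 dBFS ≤ -20 dBFS, so stage 3 doesn't engage; make-up brings it to -23.5 dBFS.

-23.5 dBFS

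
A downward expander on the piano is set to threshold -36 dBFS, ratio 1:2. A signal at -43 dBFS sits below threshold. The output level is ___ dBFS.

-50 dBFS

Below threshold, a 1:2 expander applies gain = (2−1)×(T − x) of attenuation.
(2−1) × 7 = 7 dB, so output = -43 − 7 = -50 dBFS.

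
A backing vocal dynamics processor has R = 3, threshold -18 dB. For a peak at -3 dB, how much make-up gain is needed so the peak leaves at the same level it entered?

10 dB

Overshoot 15 dB → 15/3 = 5 dB after compression, so the compressed level is -18 + 5 = -13 dB.
Make-up = target − compressed = -3 − (-13) = 10 dB.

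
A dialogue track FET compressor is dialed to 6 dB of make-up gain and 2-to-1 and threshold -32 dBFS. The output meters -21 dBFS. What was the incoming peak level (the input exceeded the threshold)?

Stripping the +6 dB make-up gives -27 dBFS at the gain stage.
The compressed level sits -27 − (-32) = 5 dB over threshold.
Before 2:1 compression the overshoot was 5 × 2 = 10 dB, so input = -32 + 10 = -22 dBFS.

-22 dBFS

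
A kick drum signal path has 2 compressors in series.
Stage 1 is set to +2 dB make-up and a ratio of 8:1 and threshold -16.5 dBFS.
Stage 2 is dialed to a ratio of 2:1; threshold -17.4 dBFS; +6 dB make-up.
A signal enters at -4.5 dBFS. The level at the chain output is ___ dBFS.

Stage 1: overshoot 12 dB → 12/8 = 1.5 dB → -15 dBFS; +2 dB make-up → -13 dBFS.
Stage 2: -13 dBFS is 4.4 dB over -17.4 dBFS; at 2:1 that becomes 2.2 dB over, giving -15.2 dBFS; +6 dB make-up → -9.2 dBFS.

-9.2 dBFS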